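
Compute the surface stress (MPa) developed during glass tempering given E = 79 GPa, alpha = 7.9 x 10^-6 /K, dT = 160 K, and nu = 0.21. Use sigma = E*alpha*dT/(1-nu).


Tempering stress: sigma = E * alpha * dT / (1 - nu)
  E (MPa) = 79 * 1000 = 79000
  Numerator = 79000 * (7.9 x 10^-6) * 160 = 99.856
  Denominator = 1 - 0.21 = 0.79
  sigma = 99.856 / 0.79 = 126.4 MPa

126.4 MPa


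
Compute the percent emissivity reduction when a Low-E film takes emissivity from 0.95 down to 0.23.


Percentage reduction = (1 - coated/uncoated) * 100
  Ratio = 0.23 / 0.95 = 0.2421
  Reduction = (1 - 0.2421) * 100 = 75.8%

75.8%


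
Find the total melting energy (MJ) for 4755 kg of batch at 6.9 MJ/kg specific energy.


Total energy = mass * specific energy
  E = 4755 * 6.9 = 32809.5 MJ

32809.5 MJ


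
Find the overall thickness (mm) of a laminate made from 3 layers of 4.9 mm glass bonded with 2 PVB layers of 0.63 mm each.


Total thickness = glass contribution + PVB contribution
  Glass: 3 * 4.9 = 14.7 mm
  PVB: 2 * 0.63 = 1.26 mm
  Total = 14.7 + 1.26 = 15.96 mm

15.96 mm


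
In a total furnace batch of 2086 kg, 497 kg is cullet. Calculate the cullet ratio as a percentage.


Cullet ratio = (cullet mass / total batch mass) * 100
  Ratio = 497 / 2086 * 100 = 23.83%

23.83%


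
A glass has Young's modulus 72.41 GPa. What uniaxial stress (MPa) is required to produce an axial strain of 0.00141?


Rearrange E = sigma / epsilon:
  sigma = E * epsilon
  E (MPa) = 72.41 * 1000 = 72410
  sigma = 72410 * 0.00141 = 102.1 MPa

102.1 MPa


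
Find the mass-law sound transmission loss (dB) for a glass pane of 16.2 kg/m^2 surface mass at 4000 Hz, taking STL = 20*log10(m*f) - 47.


Mass law: STL = 20 * log10(m * f) - 47
  m * f = 16.2 * 4000 = 64800
  log10(64800) = 4.81158
  STL = 20 * 4.81158 - 47 = 96.2316 - 47 = 49.2 dB

49.2 dB


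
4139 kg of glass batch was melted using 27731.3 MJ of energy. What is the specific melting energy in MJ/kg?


Rearrange E = m * s for s:
  s = E / m
  s = 27731.3 / 4139 = 6.7 MJ/kg

6.7 MJ/kg


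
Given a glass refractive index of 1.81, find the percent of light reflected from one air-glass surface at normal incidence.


Fresnel reflectance at normal incidence:
  R = ((n - 1)/(n + 1))^2
  (n - 1)/(n + 1) = (1.81 - 1)/(1.81 + 1) = 0.288256
  R = 0.288256^2 = 0.0830915
  R(%) = 0.0830915 * 100 = 8.309%

8.309%


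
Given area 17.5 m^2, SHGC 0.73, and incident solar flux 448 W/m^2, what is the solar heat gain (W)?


Solar heat gain: Q = Area * SHGC * Irradiance
  Q = 17.5 * 0.73 * 448 = 5723.2 W

5723.2 W


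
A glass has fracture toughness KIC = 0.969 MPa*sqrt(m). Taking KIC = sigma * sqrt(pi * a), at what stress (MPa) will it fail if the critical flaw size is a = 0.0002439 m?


Rearrange KIC = sigma * sqrt(pi * a):
  sigma = KIC / sqrt(pi * a)
  sqrt(pi * 0.0002439) = 0.027681
  sigma = 0.969 / 0.027681 = 35.01 MPa

35.01 MPa


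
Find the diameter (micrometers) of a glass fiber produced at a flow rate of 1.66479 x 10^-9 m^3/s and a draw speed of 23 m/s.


Cross-sectional area from continuity:
  A = Q / v = 1.66479 x 10^-9 / 23 = 7.238217 x 10^-11 m^2
Diameter from circular cross-section:
  d = sqrt(4A / pi) * 10^6 (m -> um)
  d = sqrt(4 * 7.238217 x 10^-11 / pi) * 10^6 = 9.6 um

9.6 um


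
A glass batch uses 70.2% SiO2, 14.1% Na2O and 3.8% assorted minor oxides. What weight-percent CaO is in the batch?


Pieces sum to 100%:
  CaO = 100 - (SiO2 + Na2O + others)
  CaO = 100 - (70.2 + 14.1 + 3.8) = 11.9%

11.9%


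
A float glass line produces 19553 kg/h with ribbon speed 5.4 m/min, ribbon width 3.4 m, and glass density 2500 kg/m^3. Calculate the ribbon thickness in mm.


Ribbon cross-section from mass balance:
  Volume rate = throughput / density = 19553 / 2500 = 7.8212 m^3/h
  thickness = volume rate / (speed * 60 * width), i.e.
  thickness = throughput / (60 * speed * width * density) * 1000
  thickness = 19553 / (60 * 5.4 * 3.4 * 2500) * 1000 = 7.1 mm

7.1 mm


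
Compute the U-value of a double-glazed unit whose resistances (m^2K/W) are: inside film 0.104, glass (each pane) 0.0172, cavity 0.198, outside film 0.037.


Total thermal resistance (series):
  R_total = R_in + R_glass + R_air + R_glass + R_out
  R_total = 0.104 + 0.0172 + 0.198 + 0.0172 + 0.037 = 0.3734 m^2K/W
U-value = 1 / R_total = 1 / 0.3734 = 2.678 W/m^2K

2.678 W/m^2K


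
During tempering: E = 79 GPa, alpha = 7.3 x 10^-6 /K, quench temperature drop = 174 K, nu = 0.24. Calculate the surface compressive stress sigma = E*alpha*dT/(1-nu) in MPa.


Tempering stress: sigma = E * alpha * dT / (1 - nu)
  E (MPa) = 79 * 1000 = 79000
  Numerator = 79000 * (7.3 x 10^-6) * 174 = 100.3458
  Denominator = 1 - 0.24 = 0.76
  sigma = 100.3458 / 0.76 = 132.0 MPa

132.0 MPa


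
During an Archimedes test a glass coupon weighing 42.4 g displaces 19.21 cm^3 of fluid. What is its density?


Use the definition of density:
  rho = mass / volume
  rho = 42.4 / 19.21 = 2.207 g/cm^3

2.207 g/cm^3


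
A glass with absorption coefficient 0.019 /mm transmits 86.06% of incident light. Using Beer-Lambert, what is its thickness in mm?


Rearrange T = exp(-alpha * thickness):
  thickness = -ln(T) / alpha
  T = 86.06/100 = 0.8606
  ln(T) = -0.15013
  -ln(T) = 0.15013
  thickness = 0.15013 / 0.019 = 7.9 mm

7.9 mm


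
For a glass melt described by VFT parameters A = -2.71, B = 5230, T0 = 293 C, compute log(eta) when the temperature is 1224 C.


VFT equation: log(eta) = A + B / (T - T0)
  T - T0 = 1224 - 293 = 931
  B / (T - T0) = 5230 / 931 = 5.618
  log(eta) = -2.71 + 5.618 = 2.908

2.908


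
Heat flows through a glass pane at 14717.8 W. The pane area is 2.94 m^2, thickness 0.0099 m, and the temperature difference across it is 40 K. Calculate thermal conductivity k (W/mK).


Fourier's law rearranged: k = Q * t / (A * dT)
  Numerator = 14717.8 * 0.0099 = 145.70622
  Denominator = 2.94 * 40 = 117.6
  k = 145.70622 / 117.6 = 1.239 W/mK

1.239 W/mK


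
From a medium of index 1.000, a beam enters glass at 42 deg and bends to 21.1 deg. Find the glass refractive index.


Apply Snell's law: n1 * sin(theta1) = n2 * sin(theta2)
  n2 = n1 * sin(theta1) / sin(theta2)
  sin(42) = 0.669131
  sin(21.1) = 0.359997
  n2 = 1.000 * 0.669131 / 0.359997 = 1.8587

1.8587


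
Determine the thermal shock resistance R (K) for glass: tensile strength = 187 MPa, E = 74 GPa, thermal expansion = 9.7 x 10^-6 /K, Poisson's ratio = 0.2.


Thermal shock resistance: R = sigma * (1 - nu) / (E * alpha)
  Numerator = 187 * (1 - 0.2) = 149.6
  Denominator = 74 * 1000 * (9.7 x 10^-6) = 0.7178
  R = 149.6 / 0.7178 = 208.4 K

208.4 K


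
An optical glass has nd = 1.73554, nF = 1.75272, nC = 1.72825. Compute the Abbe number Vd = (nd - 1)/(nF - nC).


Abbe number formula: Vd = (nd - 1) / (nF - nC)
  nd - 1 = 1.73554 - 1 = 0.73554
  nF - nC = 1.75272 - 1.72825 = 0.02447
  Vd = 0.73554 / 0.02447 = 30.06

30.06


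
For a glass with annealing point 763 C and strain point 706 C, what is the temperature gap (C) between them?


Gap = T_anneal - T_strain:
  gap = 763 - 706 = 57 C

57 C


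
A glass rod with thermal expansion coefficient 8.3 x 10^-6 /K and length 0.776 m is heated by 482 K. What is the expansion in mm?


Thermal expansion formula: dL = alpha * L0 * dT
  dL = (8.3 x 10^-6) * 0.776 * 482 = 0.00310447 m
Convert to mm: 0.00310447 * 1000 = 3.1045 mm

3.1045 mm


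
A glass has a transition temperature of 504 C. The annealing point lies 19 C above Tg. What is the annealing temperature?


The annealing temperature is Tg plus the offset:
  T_anneal = 504 + 19 = 523 C

523 C


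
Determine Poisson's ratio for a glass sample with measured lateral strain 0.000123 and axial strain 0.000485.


Poisson's ratio: nu = lateral strain / axial strain
  nu = 0.000123 / 0.000485 = 0.2536

0.2536


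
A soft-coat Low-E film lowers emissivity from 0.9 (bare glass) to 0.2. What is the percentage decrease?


Percentage reduction = (1 - coated/uncoated) * 100
  Ratio = 0.2 / 0.9 = 0.2222
  Reduction = (1 - 0.2222) * 100 = 77.8%

77.8%


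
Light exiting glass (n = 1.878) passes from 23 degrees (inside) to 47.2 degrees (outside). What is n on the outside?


Apply Snell's law: n1 * sin(theta1) = n2 * sin(theta2)
  n2 = n1 * sin(theta1) / sin(theta2)
  sin(23) = 0.390731
  sin(47.2) = 0.73373
  n2 = 1.878 * 0.390731 / 0.73373 = 1.0001

1.0001


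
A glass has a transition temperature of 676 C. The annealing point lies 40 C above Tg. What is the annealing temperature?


The annealing temperature is Tg plus the offset:
  T_anneal = 676 + 40 = 716 C

716 C


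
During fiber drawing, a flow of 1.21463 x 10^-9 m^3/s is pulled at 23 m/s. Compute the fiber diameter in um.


Cross-sectional area from continuity:
  A = Q / v = 1.21463 x 10^-9 / 23 = 5.281 x 10^-11 m^2
Diameter from circular cross-section:
  d = sqrt(4A / pi) * 10^6 (m -> um)
  d = sqrt(4 * 5.281 x 10^-11 / pi) * 10^6 = 8.2 um

8.2 um


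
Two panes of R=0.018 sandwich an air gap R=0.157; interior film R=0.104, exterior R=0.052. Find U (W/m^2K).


Total thermal resistance (series):
  R_total = R_in + R_glass + R_air + R_glass + R_out
  R_total = 0.104 + 0.018 + 0.157 + 0.018 + 0.052 = 0.349 m^2K/W
U-value = 1 / R_total = 1 / 0.349 = 2.865 W/m^2K

2.865 W/m^2K


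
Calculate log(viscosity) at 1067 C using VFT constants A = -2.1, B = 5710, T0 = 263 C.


VFT equation: log(eta) = A + B / (T - T0)
  T - T0 = 1067 - 263 = 804
  B / (T - T0) = 5710 / 804 = 7.102
  log(eta) = -2.1 + 7.102 = 5.002

5.002


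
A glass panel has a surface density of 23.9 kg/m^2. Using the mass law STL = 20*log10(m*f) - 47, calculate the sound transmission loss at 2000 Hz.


Mass law: STL = 20 * log10(m * f) - 47
  m * f = 23.9 * 2000 = 47800
  log10(47800) = 4.67943
  STL = 20 * 4.67943 - 47 = 93.5886 - 47 = 46.6 dB

46.6 dB


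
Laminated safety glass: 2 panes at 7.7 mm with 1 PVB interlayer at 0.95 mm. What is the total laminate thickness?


Total thickness = glass contribution + PVB contribution
  Glass: 2 * 7.7 = 15.4 mm
  PVB: 1 * 0.95 = 0.95 mm
  Total = 15.4 + 0.95 = 16.35 mm

16.35 mm


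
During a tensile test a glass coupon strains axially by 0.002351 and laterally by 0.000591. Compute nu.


Poisson's ratio: nu = lateral strain / axial strain
  nu = 0.000591 / 0.002351 = 0.2514

0.2514


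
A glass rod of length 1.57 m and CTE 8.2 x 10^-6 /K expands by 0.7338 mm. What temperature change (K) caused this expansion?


Rearrange dL = alpha * L0 * dT for dT:
  dT = dL / (alpha * L0)
  dL (m) = 0.7338 / 1000 = 0.0007338
  dT = 0.0007338 / ((8.2 x 10^-6) * 1.57) = 57.0 K

57.0 K


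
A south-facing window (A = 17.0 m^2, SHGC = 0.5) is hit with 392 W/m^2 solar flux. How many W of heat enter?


Solar heat gain: Q = Area * SHGC * Irradiance
  Q = 17.0 * 0.5 * 392 = 3332 W

3332 W


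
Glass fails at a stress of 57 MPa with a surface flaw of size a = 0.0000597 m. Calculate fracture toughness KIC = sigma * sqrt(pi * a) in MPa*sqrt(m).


Fracture toughness: KIC = sigma * sqrt(pi * a)
  pi * a = pi * 0.0000597 = 0.000187553
  sqrt(pi * a) = 0.013695
  KIC = 57 * 0.013695 = 0.781 MPa*sqrt(m)

0.781 MPa*sqrt(m)


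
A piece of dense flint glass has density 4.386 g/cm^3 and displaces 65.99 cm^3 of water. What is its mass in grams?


Rearrange rho = m / V:
  m = rho * V
  m = 4.386 * 65.99 = 289.432 g

289.432 g


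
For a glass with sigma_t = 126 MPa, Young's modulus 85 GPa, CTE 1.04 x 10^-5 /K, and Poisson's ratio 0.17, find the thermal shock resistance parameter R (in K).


Thermal shock resistance: R = sigma * (1 - nu) / (E * alpha)
  Numerator = 126 * (1 - 0.17) = 104.58
  Denominator = 85 * 1000 * (1.04 x 10^-5) = 0.884
  R = 104.58 / 0.884 = 118.3 K

118.3 K


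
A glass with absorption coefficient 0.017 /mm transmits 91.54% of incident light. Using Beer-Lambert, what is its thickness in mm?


Rearrange T = exp(-alpha * thickness):
  thickness = -ln(T) / alpha
  T = 91.54/100 = 0.9154
  ln(T) = -0.08839
  -ln(T) = 0.08839
  thickness = 0.08839 / 0.017 = 5.2 mm

5.2 mm


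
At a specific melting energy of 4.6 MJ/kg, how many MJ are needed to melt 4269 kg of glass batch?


Total energy = mass * specific energy
  E = 4269 * 4.6 = 19637.4 MJ

19637.4 MJ


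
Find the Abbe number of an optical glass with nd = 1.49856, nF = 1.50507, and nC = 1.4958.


Abbe number formula: Vd = (nd - 1) / (nF - nC)
  nd - 1 = 1.49856 - 1 = 0.49856
  nF - nC = 1.50507 - 1.4958 = 0.00927
  Vd = 0.49856 / 0.00927 = 53.78

53.78


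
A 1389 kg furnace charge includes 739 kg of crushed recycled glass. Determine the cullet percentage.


Cullet ratio = (cullet mass / total batch mass) * 100
  Ratio = 739 / 1389 * 100 = 53.2%

53.2%


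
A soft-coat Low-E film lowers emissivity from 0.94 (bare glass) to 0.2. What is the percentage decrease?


Percentage reduction = (1 - coated/uncoated) * 100
  Ratio = 0.2 / 0.94 = 0.2128
  Reduction = (1 - 0.2128) * 100 = 78.7%

78.7%


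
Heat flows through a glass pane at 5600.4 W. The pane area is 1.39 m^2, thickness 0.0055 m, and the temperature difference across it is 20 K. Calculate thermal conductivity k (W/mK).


Fourier's law rearranged: k = Q * t / (A * dT)
  Numerator = 5600.4 * 0.0055 = 30.8022
  Denominator = 1.39 * 20 = 27.8
  k = 30.8022 / 27.8 = 1.108 W/mK

1.108 W/mK


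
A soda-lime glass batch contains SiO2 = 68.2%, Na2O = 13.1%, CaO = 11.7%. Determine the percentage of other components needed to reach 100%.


Sum the three major oxides:
  SiO2 + Na2O + CaO = 68.2 + 13.1 + 11.7 = 93.0%
Subtract from 100%:
  Others = 100 - 93.0 = 7.0%

7.0%


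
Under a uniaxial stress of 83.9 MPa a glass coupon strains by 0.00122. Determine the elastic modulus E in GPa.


Young's modulus: E = stress / strain
  E = 83.9 MPa / 0.00122 = 68770.49 MPa
Convert to GPa: 68770.49 / 1000 = 68.77 GPa

68.77 GPa


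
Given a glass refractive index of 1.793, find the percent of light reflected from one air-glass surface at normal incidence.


Fresnel reflectance at normal incidence:
  R = ((n - 1)/(n + 1))^2
  (n - 1)/(n + 1) = (1.793 - 1)/(1.793 + 1) = 0.283924
  R = 0.283924^2 = 0.0806128
  R(%) = 0.0806128 * 100 = 8.061%

8.061%


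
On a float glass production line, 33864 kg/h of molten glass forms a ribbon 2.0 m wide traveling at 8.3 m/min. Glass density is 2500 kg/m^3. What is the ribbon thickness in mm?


Ribbon cross-section from mass balance:
  Volume rate = throughput / density = 33864 / 2500 = 13.5456 m^3/h
  thickness = volume rate / (speed * 60 * width), i.e.
  thickness = throughput / (60 * speed * width * density) * 1000
  thickness = 33864 / (60 * 8.3 * 2.0 * 2500) * 1000 = 13.6 mm

13.6 mm


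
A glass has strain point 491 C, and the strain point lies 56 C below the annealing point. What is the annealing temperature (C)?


T_anneal = T_strain + gap:
  T_anneal = 491 + 56 = 547 C

547 C


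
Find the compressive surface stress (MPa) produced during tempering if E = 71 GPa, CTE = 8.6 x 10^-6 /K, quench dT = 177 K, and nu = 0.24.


Tempering stress: sigma = E * alpha * dT / (1 - nu)
  E (MPa) = 71 * 1000 = 71000
  Numerator = 71000 * (8.6 x 10^-6) * 177 = 108.0762
  Denominator = 1 - 0.24 = 0.76
  sigma = 108.0762 / 0.76 = 142.2 MPa

142.2 MPa


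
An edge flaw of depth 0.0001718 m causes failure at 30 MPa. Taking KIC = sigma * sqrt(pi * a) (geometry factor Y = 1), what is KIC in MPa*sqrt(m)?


Fracture toughness: KIC = sigma * sqrt(pi * a)
  pi * a = pi * 0.0001718 = 0.000539726
  sqrt(pi * a) = 0.023232
  KIC = 30 * 0.023232 = 0.697 MPa*sqrt(m)

0.697 MPa*sqrt(m)


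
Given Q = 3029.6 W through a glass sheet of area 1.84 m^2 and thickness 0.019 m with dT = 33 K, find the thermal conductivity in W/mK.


Fourier's law rearranged: k = Q * t / (A * dT)
  Numerator = 3029.6 * 0.019 = 57.5624
  Denominator = 1.84 * 33 = 60.72
  k = 57.5624 / 60.72 = 0.948 W/mK

0.948 W/mK


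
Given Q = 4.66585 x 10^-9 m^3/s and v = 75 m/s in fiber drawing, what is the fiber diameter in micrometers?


Cross-sectional area from continuity:
  A = Q / v = 4.66585 x 10^-9 / 75 = 6.221133 x 10^-11 m^2
Diameter from circular cross-section:
  d = sqrt(4A / pi) * 10^6 (m -> um)
  d = sqrt(4 * 6.221133 x 10^-11 / pi) * 10^6 = 8.9 um

8.9 um


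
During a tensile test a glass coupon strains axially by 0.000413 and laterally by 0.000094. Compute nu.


Poisson's ratio: nu = lateral strain / axial strain
  nu = 0.000094 / 0.000413 = 0.2276

0.2276


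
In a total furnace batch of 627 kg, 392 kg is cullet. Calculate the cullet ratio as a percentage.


Cullet ratio = (cullet mass / total batch mass) * 100
  Ratio = 392 / 627 * 100 = 62.52%

62.52%


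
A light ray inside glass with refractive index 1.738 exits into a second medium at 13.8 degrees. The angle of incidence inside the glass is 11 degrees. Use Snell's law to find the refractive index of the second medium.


Apply Snell's law: n1 * sin(theta1) = n2 * sin(theta2)
  n2 = n1 * sin(theta1) / sin(theta2)
  sin(11) = 0.190809
  sin(13.8) = 0.238533
  n2 = 1.738 * 0.190809 / 0.238533 = 1.3903

1.3903


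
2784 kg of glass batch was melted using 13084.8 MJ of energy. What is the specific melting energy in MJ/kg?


Rearrange E = m * s for s:
  s = E / m
  s = 13084.8 / 2784 = 4.7 MJ/kg

4.7 MJ/kg


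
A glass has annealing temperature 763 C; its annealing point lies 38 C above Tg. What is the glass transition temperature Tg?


Rearrange T_anneal = Tg + offset for Tg:
  Tg = T_anneal - offset = 763 - 38 = 725 C

725 C


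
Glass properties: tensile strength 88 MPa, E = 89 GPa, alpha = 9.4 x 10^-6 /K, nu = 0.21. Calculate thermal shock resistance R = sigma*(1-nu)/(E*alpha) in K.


Thermal shock resistance: R = sigma * (1 - nu) / (E * alpha)
  Numerator = 88 * (1 - 0.21) = 69.52
  Denominator = 89 * 1000 * (9.4 x 10^-6) = 0.8366
  R = 69.52 / 0.8366 = 83.1 K

83.1 K


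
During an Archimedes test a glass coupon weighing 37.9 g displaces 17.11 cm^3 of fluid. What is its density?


Use the definition of density:
  rho = mass / volume
  rho = 37.9 / 17.11 = 2.215 g/cm^3

2.215 g/cm^3


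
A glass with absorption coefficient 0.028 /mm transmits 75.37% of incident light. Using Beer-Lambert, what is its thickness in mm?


Rearrange T = exp(-alpha * thickness):
  thickness = -ln(T) / alpha
  T = 75.37/100 = 0.7537
  ln(T) = -0.28276
  -ln(T) = 0.28276
  thickness = 0.28276 / 0.028 = 10.1 mm

10.1 mm


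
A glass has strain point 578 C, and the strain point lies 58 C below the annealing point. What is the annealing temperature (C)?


T_anneal = T_strain + gap:
  T_anneal = 578 + 58 = 636 C

636 C


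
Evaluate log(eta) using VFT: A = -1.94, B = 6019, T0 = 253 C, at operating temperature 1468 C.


VFT equation: log(eta) = A + B / (T - T0)
  T - T0 = 1468 - 253 = 1215
  B / (T - T0) = 6019 / 1215 = 4.954
  log(eta) = -1.94 + 4.954 = 3.014

3.014


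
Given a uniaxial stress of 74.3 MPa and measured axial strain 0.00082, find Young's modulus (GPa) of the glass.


Young's modulus: E = stress / strain
  E = 74.3 MPa / 0.00082 = 90609.76 MPa
Convert to GPa: 90609.76 / 1000 = 90.61 GPa

90.61 GPa


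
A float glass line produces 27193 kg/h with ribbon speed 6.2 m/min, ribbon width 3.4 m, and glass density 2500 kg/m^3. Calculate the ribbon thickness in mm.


Ribbon cross-section from mass balance:
  Volume rate = throughput / density = 27193 / 2500 = 10.8772 m^3/h
  thickness = volume rate / (speed * 60 * width), i.e.
  thickness = throughput / (60 * speed * width * density) * 1000
  thickness = 27193 / (60 * 6.2 * 3.4 * 2500) * 1000 = 8.6 mm

8.6 mm


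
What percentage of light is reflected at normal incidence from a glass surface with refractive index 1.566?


Fresnel reflectance at normal incidence:
  R = ((n - 1)/(n + 1))^2
  (n - 1)/(n + 1) = (1.566 - 1)/(1.566 + 1) = 0.220577
  R = 0.220577^2 = 0.0486542
  R(%) = 0.0486542 * 100 = 4.865%

4.865%


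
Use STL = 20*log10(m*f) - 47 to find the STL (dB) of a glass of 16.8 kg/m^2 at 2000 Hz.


Mass law: STL = 20 * log10(m * f) - 47
  m * f = 16.8 * 2000 = 33600
  log10(33600) = 4.52634
  STL = 20 * 4.52634 - 47 = 90.5268 - 47 = 43.5 dB

43.5 dB


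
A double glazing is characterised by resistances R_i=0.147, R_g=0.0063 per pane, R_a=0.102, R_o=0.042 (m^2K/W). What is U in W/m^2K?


Total thermal resistance (series):
  R_total = R_in + R_glass + R_air + R_glass + R_out
  R_total = 0.147 + 0.0063 + 0.102 + 0.0063 + 0.042 = 0.3036 m^2K/W
U-value = 1 / R_total = 1 / 0.3036 = 3.294 W/m^2K

3.294 W/m^2K


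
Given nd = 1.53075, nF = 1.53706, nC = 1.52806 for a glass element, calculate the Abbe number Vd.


Abbe number formula: Vd = (nd - 1) / (nF - nC)
  nd - 1 = 1.53075 - 1 = 0.53075
  nF - nC = 1.53706 - 1.52806 = 0.009
  Vd = 0.53075 / 0.009 = 58.97

58.97


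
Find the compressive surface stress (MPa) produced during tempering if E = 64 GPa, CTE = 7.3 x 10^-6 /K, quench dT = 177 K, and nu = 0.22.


Tempering stress: sigma = E * alpha * dT / (1 - nu)
  E (MPa) = 64 * 1000 = 64000
  Numerator = 64000 * (7.3 x 10^-6) * 177 = 82.6944
  Denominator = 1 - 0.22 = 0.78
  sigma = 82.6944 / 0.78 = 106.0 MPa

106.0 MPa


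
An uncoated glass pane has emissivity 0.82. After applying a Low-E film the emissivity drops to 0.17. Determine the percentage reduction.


Percentage reduction = (1 - coated/uncoated) * 100
  Ratio = 0.17 / 0.82 = 0.2073
  Reduction = (1 - 0.2073) * 100 = 79.3%

79.3%


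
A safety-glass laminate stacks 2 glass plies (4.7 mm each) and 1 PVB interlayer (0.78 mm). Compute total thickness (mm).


Total thickness = glass contribution + PVB contribution
  Glass: 2 * 4.7 = 9.4 mm
  PVB: 1 * 0.78 = 0.78 mm
  Total = 9.4 + 0.78 = 10.18 mm

10.18 mm


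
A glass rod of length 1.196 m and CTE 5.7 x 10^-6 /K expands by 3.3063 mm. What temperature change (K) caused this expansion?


Rearrange dL = alpha * L0 * dT for dT:
  dT = dL / (alpha * L0)
  dL (m) = 3.3063 / 1000 = 0.0033063
  dT = 0.0033063 / ((5.7 x 10^-6) * 1.196) = 485.0 K

485.0 K


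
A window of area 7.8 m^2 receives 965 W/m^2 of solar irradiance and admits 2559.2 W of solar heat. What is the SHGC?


Rearrange Q = Area * SHGC * Irradiance:
  SHGC = Q / (Area * Irradiance)
  SHGC = 2559.2 / (7.8 * 965) = 0.34

0.34


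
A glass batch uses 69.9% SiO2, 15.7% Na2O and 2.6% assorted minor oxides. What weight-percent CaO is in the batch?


Pieces sum to 100%:
  CaO = 100 - (SiO2 + Na2O + others)
  CaO = 100 - (69.9 + 15.7 + 2.6) = 11.8%

11.8%


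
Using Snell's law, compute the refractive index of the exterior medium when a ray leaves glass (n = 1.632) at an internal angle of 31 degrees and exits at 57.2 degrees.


Apply Snell's law: n1 * sin(theta1) = n2 * sin(theta2)
  n2 = n1 * sin(theta1) / sin(theta2)
  sin(31) = 0.515038
  sin(57.2) = 0.840567
  n2 = 1.632 * 0.515038 / 0.840567 = 1.0

1.0


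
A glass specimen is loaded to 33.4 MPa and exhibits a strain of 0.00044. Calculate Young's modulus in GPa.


Young's modulus: E = stress / strain
  E = 33.4 MPa / 0.00044 = 75909.09 MPa
Convert to GPa: 75909.09 / 1000 = 75.91 GPa

75.91 GPa


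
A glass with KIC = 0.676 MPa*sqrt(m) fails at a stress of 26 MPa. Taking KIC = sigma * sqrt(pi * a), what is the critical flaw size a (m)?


Rearrange KIC = sigma * sqrt(pi * a):
  sqrt(pi * a) = KIC / sigma
  sqrt(pi * a) = 0.676 / 26 = 0.026
  a = (KIC / sigma)^2 / pi
  a = 0.026^2 / pi = 0.0002152 m

0.0002152 m


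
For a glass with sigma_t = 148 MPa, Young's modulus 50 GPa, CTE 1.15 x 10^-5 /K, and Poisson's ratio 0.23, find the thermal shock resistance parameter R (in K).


Thermal shock resistance: R = sigma * (1 - nu) / (E * alpha)
  Numerator = 148 * (1 - 0.23) = 113.96
  Denominator = 50 * 1000 * (1.15 x 10^-5) = 0.575
  R = 113.96 / 0.575 = 198.2 K

198.2 K


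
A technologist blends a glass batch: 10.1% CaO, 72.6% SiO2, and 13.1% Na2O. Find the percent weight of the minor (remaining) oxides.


Sum the three major oxides:
  SiO2 + Na2O + CaO = 72.6 + 13.1 + 10.1 = 95.8%
Subtract from 100%:
  Others = 100 - 95.8 = 4.2%

4.2%


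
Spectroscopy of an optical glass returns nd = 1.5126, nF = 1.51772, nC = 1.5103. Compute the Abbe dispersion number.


Abbe number formula: Vd = (nd - 1) / (nF - nC)
  nd - 1 = 1.5126 - 1 = 0.5126
  nF - nC = 1.51772 - 1.5103 = 0.00742
  Vd = 0.5126 / 0.00742 = 69.08

69.08


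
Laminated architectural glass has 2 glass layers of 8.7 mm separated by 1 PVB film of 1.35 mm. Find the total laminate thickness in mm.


Total thickness = glass contribution + PVB contribution
  Glass: 2 * 8.7 = 17.4 mm
  PVB: 1 * 1.35 = 1.35 mm
  Total = 17.4 + 1.35 = 18.75 mm

18.75 mm


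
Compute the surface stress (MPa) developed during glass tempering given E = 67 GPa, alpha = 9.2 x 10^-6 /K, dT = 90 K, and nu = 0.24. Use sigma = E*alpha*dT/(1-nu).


Tempering stress: sigma = E * alpha * dT / (1 - nu)
  E (MPa) = 67 * 1000 = 67000
  Numerator = 67000 * (9.2 x 10^-6) * 90 = 55.476
  Denominator = 1 - 0.24 = 0.76
  sigma = 55.476 / 0.76 = 73.0 MPa

73.0 MPa


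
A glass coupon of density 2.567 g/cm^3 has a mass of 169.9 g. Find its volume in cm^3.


Rearrange rho = m / V:
  V = m / rho
  V = 169.9 / 2.567 = 66.186 cm^3

66.186 cm^3


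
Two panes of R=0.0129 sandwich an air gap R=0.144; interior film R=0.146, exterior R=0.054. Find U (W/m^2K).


Total thermal resistance (series):
  R_total = R_in + R_glass + R_air + R_glass + R_out
  R_total = 0.146 + 0.0129 + 0.144 + 0.0129 + 0.054 = 0.3698 m^2K/W
U-value = 1 / R_total = 1 / 0.3698 = 2.704 W/m^2K

2.704 W/m^2K


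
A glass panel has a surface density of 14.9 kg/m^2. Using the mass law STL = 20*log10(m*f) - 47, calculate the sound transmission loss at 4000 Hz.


Mass law: STL = 20 * log10(m * f) - 47
  m * f = 14.9 * 4000 = 59600
  log10(59600) = 4.77525
  STL = 20 * 4.77525 - 47 = 95.505 - 47 = 48.5 dB

48.5 dB


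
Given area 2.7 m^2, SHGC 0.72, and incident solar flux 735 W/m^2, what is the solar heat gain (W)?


Solar heat gain: Q = Area * SHGC * Irradiance
  Q = 2.7 * 0.72 * 735 = 1428.8 W

1428.8 W


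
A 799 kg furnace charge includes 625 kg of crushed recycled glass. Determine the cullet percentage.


Cullet ratio = (cullet mass / total batch mass) * 100
  Ratio = 625 / 799 * 100 = 78.22%

78.22%


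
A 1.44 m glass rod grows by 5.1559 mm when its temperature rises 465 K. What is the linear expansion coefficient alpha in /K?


Rearrange dL = alpha * L0 * dT for alpha:
  alpha = dL / (L0 * dT)
  alpha = (5.1559 / 1000) / (1.44 * 465) = 0.0000077 /K = 7.7 x 10^-6 /K

7.7 x 10^-6 /K


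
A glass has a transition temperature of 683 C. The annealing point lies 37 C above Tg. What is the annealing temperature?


The annealing temperature is Tg plus the offset:
  T_anneal = 683 + 37 = 720 C

720 C


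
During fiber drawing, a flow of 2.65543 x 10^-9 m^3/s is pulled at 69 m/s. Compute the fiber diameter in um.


Cross-sectional area from continuity:
  A = Q / v = 2.65543 x 10^-9 / 69 = 3.848449 x 10^-11 m^2
Diameter from circular cross-section:
  d = sqrt(4A / pi) * 10^6 (m -> um)
  d = sqrt(4 * 3.848449 x 10^-11 / pi) * 10^6 = 7.0 um

7.0 um


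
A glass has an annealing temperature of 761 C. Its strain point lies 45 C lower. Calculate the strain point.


Strain point = annealing point - difference:
  T_strain = 761 - 45 = 716 C

716 C


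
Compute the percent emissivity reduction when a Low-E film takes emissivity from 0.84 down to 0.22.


Percentage reduction = (1 - coated/uncoated) * 100
  Ratio = 0.22 / 0.84 = 0.2619
  Reduction = (1 - 0.2619) * 100 = 73.8%

73.8%


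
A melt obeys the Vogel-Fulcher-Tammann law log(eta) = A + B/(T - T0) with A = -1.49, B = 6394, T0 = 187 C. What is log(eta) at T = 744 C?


VFT equation: log(eta) = A + B / (T - T0)
  T - T0 = 744 - 187 = 557
  B / (T - T0) = 6394 / 557 = 11.479
  log(eta) = -1.49 + 11.479 = 9.989

9.989


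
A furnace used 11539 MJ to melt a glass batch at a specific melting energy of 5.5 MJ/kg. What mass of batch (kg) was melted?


Rearrange E = m * s for m:
  m = E / s
  m = 11539 / 5.5 = 2098.0 kg

2098.0 kg


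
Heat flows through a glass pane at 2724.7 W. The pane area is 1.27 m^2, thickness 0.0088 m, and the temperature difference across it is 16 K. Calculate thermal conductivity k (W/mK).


Fourier's law rearranged: k = Q * t / (A * dT)
  Numerator = 2724.7 * 0.0088 = 23.97736
  Denominator = 1.27 * 16 = 20.32
  k = 23.97736 / 20.32 = 1.18 W/mK

1.18 W/mK


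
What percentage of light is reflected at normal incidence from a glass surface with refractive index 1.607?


Fresnel reflectance at normal incidence:
  R = ((n - 1)/(n + 1))^2
  (n - 1)/(n + 1) = (1.607 - 1)/(1.607 + 1) = 0.232835
  R = 0.232835^2 = 0.0542121
  R(%) = 0.0542121 * 100 = 5.421%

5.421%


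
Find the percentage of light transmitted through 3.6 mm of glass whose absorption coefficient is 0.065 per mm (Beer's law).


Beer-Lambert law: T = exp(-alpha * thickness)
  exponent = -0.065 * 3.6 = -0.234
  T = exp(-0.234) = 0.7914
  Percentage = 0.7914 * 100 = 79.14%

79.14%


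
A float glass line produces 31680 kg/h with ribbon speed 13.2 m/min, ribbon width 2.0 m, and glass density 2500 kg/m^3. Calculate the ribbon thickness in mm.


Ribbon cross-section from mass balance:
  Volume rate = throughput / density = 31680 / 2500 = 12.672 m^3/h
  thickness = volume rate / (speed * 60 * width), i.e.
  thickness = throughput / (60 * speed * width * density) * 1000
  thickness = 31680 / (60 * 13.2 * 2.0 * 2500) * 1000 = 8.0 mm

8.0 mm


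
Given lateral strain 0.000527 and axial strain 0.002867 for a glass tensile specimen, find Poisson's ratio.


Poisson's ratio: nu = lateral strain / axial strain
  nu = 0.000527 / 0.002867 = 0.1838

0.1838


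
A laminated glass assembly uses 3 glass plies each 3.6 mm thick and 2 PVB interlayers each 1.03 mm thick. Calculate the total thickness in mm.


Total thickness = glass contribution + PVB contribution
  Glass: 3 * 3.6 = 10.8 mm
  PVB: 2 * 1.03 = 2.06 mm
  Total = 10.8 + 2.06 = 12.86 mm

12.86 mm


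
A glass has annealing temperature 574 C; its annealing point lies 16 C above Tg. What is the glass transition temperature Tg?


Rearrange T_anneal = Tg + offset for Tg:
  Tg = T_anneal - offset = 574 - 16 = 558 C

558 C


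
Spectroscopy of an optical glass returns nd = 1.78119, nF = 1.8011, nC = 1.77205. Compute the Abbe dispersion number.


Abbe number formula: Vd = (nd - 1) / (nF - nC)
  nd - 1 = 1.78119 - 1 = 0.78119
  nF - nC = 1.8011 - 1.77205 = 0.02905
  Vd = 0.78119 / 0.02905 = 26.89

26.89


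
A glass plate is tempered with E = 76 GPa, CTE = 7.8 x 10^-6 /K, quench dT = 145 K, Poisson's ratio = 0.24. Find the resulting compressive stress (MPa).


Tempering stress: sigma = E * alpha * dT / (1 - nu)
  E (MPa) = 76 * 1000 = 76000
  Numerator = 76000 * (7.8 x 10^-6) * 145 = 85.956
  Denominator = 1 - 0.24 = 0.76
  sigma = 85.956 / 0.76 = 113.1 MPa

113.1 MPa


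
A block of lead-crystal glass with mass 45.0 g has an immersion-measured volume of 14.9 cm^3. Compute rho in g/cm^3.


Use the definition of density:
  rho = mass / volume
  rho = 45.0 / 14.9 = 3.02 g/cm^3

3.02 g/cm^3


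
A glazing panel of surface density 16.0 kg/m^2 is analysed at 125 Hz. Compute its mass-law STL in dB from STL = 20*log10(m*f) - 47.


Mass law: STL = 20 * log10(m * f) - 47
  m * f = 16.0 * 125 = 2000
  log10(2000) = 3.30103
  STL = 20 * 3.30103 - 47 = 66.0206 - 47 = 19.0 dB

19.0 dB


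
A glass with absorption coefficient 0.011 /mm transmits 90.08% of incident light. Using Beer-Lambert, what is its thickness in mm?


Rearrange T = exp(-alpha * thickness):
  thickness = -ln(T) / alpha
  T = 90.08/100 = 0.9008
  ln(T) = -0.10447
  -ln(T) = 0.10447
  thickness = 0.10447 / 0.011 = 9.5 mm

9.5 mm


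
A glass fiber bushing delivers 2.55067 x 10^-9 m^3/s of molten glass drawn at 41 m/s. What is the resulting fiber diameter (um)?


Cross-sectional area from continuity:
  A = Q / v = 2.55067 x 10^-9 / 41 = 6.221146 x 10^-11 m^2
Diameter from circular cross-section:
  d = sqrt(4A / pi) * 10^6 (m -> um)
  d = sqrt(4 * 6.221146 x 10^-11 / pi) * 10^6 = 8.9 um

8.9 um


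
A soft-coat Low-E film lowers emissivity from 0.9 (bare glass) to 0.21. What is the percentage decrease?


Percentage reduction = (1 - coated/uncoated) * 100
  Ratio = 0.21 / 0.9 = 0.2333
  Reduction = (1 - 0.2333) * 100 = 76.7%

76.7%


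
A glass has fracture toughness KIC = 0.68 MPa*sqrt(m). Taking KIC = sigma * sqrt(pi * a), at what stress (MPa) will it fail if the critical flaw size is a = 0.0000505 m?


Rearrange KIC = sigma * sqrt(pi * a):
  sigma = KIC / sqrt(pi * a)
  sqrt(pi * 0.0000505) = 0.012596
  sigma = 0.68 / 0.012596 = 53.99 MPa

53.99 MPa


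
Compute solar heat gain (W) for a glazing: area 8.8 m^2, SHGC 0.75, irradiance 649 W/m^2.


Solar heat gain: Q = Area * SHGC * Irradiance
  Q = 8.8 * 0.75 * 649 = 4283.4 W

4283.4 W


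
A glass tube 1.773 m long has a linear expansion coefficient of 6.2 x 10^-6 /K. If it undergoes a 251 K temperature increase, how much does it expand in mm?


Thermal expansion formula: dL = alpha * L0 * dT
  dL = (6.2 x 10^-6) * 1.773 * 251 = 0.00275914 m
Convert to mm: 0.00275914 * 1000 = 2.7591 mm

2.7591 mm


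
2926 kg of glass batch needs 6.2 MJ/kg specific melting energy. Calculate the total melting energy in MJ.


Total energy = mass * specific energy
  E = 2926 * 6.2 = 18141.2 MJ

18141.2 MJ


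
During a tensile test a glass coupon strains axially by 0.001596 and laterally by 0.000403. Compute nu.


Poisson's ratio: nu = lateral strain / axial strain
  nu = 0.000403 / 0.001596 = 0.2525

0.2525


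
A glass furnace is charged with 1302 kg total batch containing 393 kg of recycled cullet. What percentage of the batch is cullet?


Cullet ratio = (cullet mass / total batch mass) * 100
  Ratio = 393 / 1302 * 100 = 30.18%

30.18%


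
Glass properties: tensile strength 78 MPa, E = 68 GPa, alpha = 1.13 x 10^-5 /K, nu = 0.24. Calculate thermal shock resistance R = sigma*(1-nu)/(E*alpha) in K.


Thermal shock resistance: R = sigma * (1 - nu) / (E * alpha)
  Numerator = 78 * (1 - 0.24) = 59.28
  Denominator = 68 * 1000 * (1.13 x 10^-5) = 0.7684
  R = 59.28 / 0.7684 = 77.1 K

77.1 K


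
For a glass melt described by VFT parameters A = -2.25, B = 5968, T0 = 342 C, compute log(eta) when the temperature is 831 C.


VFT equation: log(eta) = A + B / (T - T0)
  T - T0 = 831 - 342 = 489
  B / (T - T0) = 5968 / 489 = 12.204
  log(eta) = -2.25 + 12.204 = 9.954

9.954


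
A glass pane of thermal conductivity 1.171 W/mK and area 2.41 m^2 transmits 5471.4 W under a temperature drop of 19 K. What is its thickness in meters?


Fourier's law: t = k * A * dT / Q
  t = 1.171 * 2.41 * 19 / 5471.4
  t = 53.62009 / 5471.4 = 0.0098 m

0.0098 m


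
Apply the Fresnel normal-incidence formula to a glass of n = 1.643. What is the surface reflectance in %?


Fresnel reflectance at normal incidence:
  R = ((n - 1)/(n + 1))^2
  (n - 1)/(n + 1) = (1.643 - 1)/(1.643 + 1) = 0.243284
  R = 0.243284^2 = 0.0591871
  R(%) = 0.0591871 * 100 = 5.919%

5.919%


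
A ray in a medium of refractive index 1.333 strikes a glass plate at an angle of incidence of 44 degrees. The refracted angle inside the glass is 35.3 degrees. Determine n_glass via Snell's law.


Apply Snell's law: n1 * sin(theta1) = n2 * sin(theta2)
  n2 = n1 * sin(theta1) / sin(theta2)
  sin(44) = 0.694658
  sin(35.3) = 0.577858
  n2 = 1.333 * 0.694658 / 0.577858 = 1.6024

1.6024


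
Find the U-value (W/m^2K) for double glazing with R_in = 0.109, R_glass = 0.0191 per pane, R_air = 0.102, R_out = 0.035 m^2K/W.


Total thermal resistance (series):
  R_total = R_in + R_glass + R_air + R_glass + R_out
  R_total = 0.109 + 0.0191 + 0.102 + 0.0191 + 0.035 = 0.2842 m^2K/W
U-value = 1 / R_total = 1 / 0.2842 = 3.519 W/m^2K

3.519 W/m^2K


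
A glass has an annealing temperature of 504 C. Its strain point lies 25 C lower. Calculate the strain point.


Strain point = annealing point - difference:
  T_strain = 504 - 25 = 479 C

479 C


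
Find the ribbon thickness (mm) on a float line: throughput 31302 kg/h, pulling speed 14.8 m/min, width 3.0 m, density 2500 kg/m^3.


Ribbon cross-section from mass balance:
  Volume rate = throughput / density = 31302 / 2500 = 12.5208 m^3/h
  thickness = volume rate / (speed * 60 * width), i.e.
  thickness = throughput / (60 * speed * width * density) * 1000
  thickness = 31302 / (60 * 14.8 * 3.0 * 2500) * 1000 = 4.7 mm

4.7 mm


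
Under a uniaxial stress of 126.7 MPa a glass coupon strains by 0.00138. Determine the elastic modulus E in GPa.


Young's modulus: E = stress / strain
  E = 126.7 MPa / 0.00138 = 91811.59 MPa
Convert to GPa: 91811.59 / 1000 = 91.81 GPa

91.81 GPa


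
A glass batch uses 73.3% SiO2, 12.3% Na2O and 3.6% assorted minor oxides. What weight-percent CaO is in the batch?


Pieces sum to 100%:
  CaO = 100 - (SiO2 + Na2O + others)
  CaO = 100 - (73.3 + 12.3 + 3.6) = 10.8%

10.8%


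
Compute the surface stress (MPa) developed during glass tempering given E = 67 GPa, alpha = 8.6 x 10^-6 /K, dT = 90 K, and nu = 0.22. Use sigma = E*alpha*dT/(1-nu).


Tempering stress: sigma = E * alpha * dT / (1 - nu)
  E (MPa) = 67 * 1000 = 67000
  Numerator = 67000 * (8.6 x 10^-6) * 90 = 51.858
  Denominator = 1 - 0.22 = 0.78
  sigma = 51.858 / 0.78 = 66.5 MPa

66.5 MPa


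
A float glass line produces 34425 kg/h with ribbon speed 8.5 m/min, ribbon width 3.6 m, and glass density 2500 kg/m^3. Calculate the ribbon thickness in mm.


Ribbon cross-section from mass balance:
  Volume rate = throughput / density = 34425 / 2500 = 13.77 m^3/h
  thickness = volume rate / (speed * 60 * width), i.e.
  thickness = throughput / (60 * speed * width * density) * 1000
  thickness = 34425 / (60 * 8.5 * 3.6 * 2500) * 1000 = 7.5 mm

7.5 mm


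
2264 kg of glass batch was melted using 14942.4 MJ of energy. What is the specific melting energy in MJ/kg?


Rearrange E = m * s for s:
  s = E / m
  s = 14942.4 / 2264 = 6.6 MJ/kg

6.6 MJ/kg


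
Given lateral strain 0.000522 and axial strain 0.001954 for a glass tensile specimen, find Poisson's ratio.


Poisson's ratio: nu = lateral strain / axial strain
  nu = 0.000522 / 0.001954 = 0.2671

0.2671


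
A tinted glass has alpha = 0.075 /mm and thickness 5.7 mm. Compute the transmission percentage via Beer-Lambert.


Beer-Lambert law: T = exp(-alpha * thickness)
  exponent = -0.075 * 5.7 = -0.4275
  T = exp(-0.4275) = 0.6521
  Percentage = 0.6521 * 100 = 65.21%

65.21%


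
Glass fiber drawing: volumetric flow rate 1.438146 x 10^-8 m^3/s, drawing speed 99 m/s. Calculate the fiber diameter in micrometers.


Cross-sectional area from continuity:
  A = Q / v = 1.438146 x 10^-8 / 99 = 1.452673 x 10^-10 m^2
Diameter from circular cross-section:
  d = sqrt(4A / pi) * 10^6 (m -> um)
  d = sqrt(4 * 1.452673 x 10^-10 / pi) * 10^6 = 13.6 um

13.6 um


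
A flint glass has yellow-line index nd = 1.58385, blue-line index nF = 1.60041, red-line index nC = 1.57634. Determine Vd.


Abbe number formula: Vd = (nd - 1) / (nF - nC)
  nd - 1 = 1.58385 - 1 = 0.58385
  nF - nC = 1.60041 - 1.57634 = 0.02407
  Vd = 0.58385 / 0.02407 = 24.26

24.26


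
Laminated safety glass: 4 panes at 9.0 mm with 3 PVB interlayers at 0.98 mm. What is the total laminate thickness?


Total thickness = glass contribution + PVB contribution
  Glass: 4 * 9.0 = 36.0 mm
  PVB: 3 * 0.98 = 2.94 mm
  Total = 36.0 + 2.94 = 38.94 mm

38.94 mm


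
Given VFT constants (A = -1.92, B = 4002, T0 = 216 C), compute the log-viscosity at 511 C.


VFT equation: log(eta) = A + B / (T - T0)
  T - T0 = 511 - 216 = 295
  B / (T - T0) = 4002 / 295 = 13.566
  log(eta) = -1.92 + 13.566 = 11.646

11.646
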